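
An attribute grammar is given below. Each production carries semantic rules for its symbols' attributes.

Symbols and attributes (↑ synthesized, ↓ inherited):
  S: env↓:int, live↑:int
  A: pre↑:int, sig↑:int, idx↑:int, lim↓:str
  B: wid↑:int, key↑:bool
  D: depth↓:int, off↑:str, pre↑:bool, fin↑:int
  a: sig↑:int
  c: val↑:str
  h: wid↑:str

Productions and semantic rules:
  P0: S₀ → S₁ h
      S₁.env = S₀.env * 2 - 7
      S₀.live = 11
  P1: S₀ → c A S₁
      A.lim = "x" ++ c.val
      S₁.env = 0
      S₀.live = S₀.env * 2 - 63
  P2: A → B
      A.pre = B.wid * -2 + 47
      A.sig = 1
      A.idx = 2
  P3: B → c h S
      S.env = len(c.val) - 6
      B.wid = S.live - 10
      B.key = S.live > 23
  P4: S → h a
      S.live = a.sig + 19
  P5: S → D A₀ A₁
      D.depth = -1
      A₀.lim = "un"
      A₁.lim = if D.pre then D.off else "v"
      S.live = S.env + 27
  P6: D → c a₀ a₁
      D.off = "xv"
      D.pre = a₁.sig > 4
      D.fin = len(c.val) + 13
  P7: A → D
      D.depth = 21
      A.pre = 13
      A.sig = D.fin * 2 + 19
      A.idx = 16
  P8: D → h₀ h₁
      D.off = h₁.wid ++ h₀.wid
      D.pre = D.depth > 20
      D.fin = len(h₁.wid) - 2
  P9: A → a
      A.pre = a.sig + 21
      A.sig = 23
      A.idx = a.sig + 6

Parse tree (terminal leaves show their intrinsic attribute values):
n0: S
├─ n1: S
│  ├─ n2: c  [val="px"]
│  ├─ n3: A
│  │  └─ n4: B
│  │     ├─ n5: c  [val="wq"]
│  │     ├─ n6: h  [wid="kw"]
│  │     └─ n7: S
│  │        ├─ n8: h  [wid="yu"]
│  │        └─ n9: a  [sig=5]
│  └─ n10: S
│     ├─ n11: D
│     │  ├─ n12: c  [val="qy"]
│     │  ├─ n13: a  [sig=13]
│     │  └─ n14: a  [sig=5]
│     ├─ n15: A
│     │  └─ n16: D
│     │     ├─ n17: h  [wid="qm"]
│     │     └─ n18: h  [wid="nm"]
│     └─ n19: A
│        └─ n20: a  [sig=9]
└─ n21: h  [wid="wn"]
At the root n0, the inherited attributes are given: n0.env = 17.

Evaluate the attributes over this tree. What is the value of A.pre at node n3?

19

1. n0.env = 17  [given at root]
2. n1.env = 27  [S₀.env * 2 - 7]
3. n2.val = "px"  [terminal]
4. n3.lim = "xpx"  ["x" ++ c.val]
5. n5.val = "wq"  [terminal]
6. n6.wid = "kw"  [terminal]
7. n7.env = -4  [len(c.val) - 6]
8. n8.wid = "yu"  [terminal]
9. n9.sig = 5  [terminal]
10. n7.live = 24  [a.sig + 19]
11. n4.wid = 14  [S.live - 10]
12. n4.key = true  [S.live > 23]
13. n3.pre = 19  [B.wid * -2 + 47]
14. n3.sig = 1  [1]
15. n3.idx = 2  [2]
16. n10.env = 0  [0]
17. n11.depth = -1  [-1]
18. n12.val = "qy"  [terminal]
19. n13.sig = 13  [terminal]
20. n14.sig = 5  [terminal]
21. n11.off = "xv"  ["xv"]
22. n11.pre = true  [a₁.sig > 4]
23. n11.fin = 15  [len(c.val) + 13]
24. n15.lim = "un"  ["un"]
25. n16.depth = 21  [21]
26. n17.wid = "qm"  [terminal]
27. n18.wid = "nm"  [terminal]
28. n16.off = "nmqm"  [h₁.wid ++ h₀.wid]
29. n16.pre = true  [D.depth > 20]
30. n16.fin = 0  [len(h₁.wid) - 2]
31. n15.pre = 13  [13]
32. n15.sig = 19  [D.fin * 2 + 19]
33. n15.idx = 16  [16]
34. n19.lim = "xv"  [if D.pre then D.off else "v"]
35. n20.sig = 9  [terminal]
36. n19.pre = 30  [a.sig + 21]
37. n19.sig = 23  [23]
38. n19.idx = 15  [a.sig + 6]
39. n10.live = 27  [S.env + 27]
40. n1.live = -9  [S₀.env * 2 - 63]
41. n21.wid = "wn"  [terminal]
42. n0.live = 11  [11]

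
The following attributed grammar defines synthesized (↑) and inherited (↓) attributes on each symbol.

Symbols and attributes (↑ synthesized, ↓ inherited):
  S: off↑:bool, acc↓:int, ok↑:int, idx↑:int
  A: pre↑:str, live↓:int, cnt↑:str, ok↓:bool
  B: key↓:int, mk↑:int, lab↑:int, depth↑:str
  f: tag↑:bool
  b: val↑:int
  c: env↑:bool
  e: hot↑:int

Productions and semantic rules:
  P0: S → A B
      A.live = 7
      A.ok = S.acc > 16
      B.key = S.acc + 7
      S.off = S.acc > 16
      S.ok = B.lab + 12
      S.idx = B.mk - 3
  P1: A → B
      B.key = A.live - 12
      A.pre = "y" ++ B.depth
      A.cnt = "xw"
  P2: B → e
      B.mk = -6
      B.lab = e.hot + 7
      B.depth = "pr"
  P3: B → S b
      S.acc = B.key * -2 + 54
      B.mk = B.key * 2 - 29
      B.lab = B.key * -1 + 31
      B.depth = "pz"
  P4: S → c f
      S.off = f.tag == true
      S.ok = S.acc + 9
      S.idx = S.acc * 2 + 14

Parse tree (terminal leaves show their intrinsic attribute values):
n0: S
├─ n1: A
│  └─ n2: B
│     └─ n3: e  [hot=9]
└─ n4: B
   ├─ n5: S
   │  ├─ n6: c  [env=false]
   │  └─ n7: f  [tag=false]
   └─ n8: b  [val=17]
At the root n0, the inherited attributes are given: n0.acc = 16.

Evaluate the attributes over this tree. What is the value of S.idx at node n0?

1. n0.acc = 16  [given at root]
2. n1.live = 7  [7]
3. n1.ok = false  [S.acc > 16]
4. n2.key = -5  [A.live - 12]
5. n3.hot = 9  [terminal]
6. n2.mk = -6  [-6]
7. n2.lab = 16  [e.hot + 7]
8. n2.depth = "pr"  ["pr"]
9. n1.pre = "ypr"  ["y" ++ B.depth]
10. n1.cnt = "xw"  ["xw"]
11. n4.key = 23  [S.acc + 7]
12. n5.acc = 8  [B.key * -2 + 54]
13. n6.env = false  [terminal]
14. n7.tag = false  [terminal]
15. n5.off = false  [f.tag == true]
16. n5.ok = 17  [S.acc + 9]
17. n5.idx = 30  [S.acc * 2 + 14]
18. n8.val = 17  [terminal]
19. n4.mk = 17  [B.key * 2 - 29]
20. n4.lab = 8  [B.key * -1 + 31]
21. n4.depth = "pz"  ["pz"]
22. n0.off = false  [S.acc > 16]
23. n0.ok = 20  [B.lab + 12]
24. n0.idx = 14  [B.mk - 3]

14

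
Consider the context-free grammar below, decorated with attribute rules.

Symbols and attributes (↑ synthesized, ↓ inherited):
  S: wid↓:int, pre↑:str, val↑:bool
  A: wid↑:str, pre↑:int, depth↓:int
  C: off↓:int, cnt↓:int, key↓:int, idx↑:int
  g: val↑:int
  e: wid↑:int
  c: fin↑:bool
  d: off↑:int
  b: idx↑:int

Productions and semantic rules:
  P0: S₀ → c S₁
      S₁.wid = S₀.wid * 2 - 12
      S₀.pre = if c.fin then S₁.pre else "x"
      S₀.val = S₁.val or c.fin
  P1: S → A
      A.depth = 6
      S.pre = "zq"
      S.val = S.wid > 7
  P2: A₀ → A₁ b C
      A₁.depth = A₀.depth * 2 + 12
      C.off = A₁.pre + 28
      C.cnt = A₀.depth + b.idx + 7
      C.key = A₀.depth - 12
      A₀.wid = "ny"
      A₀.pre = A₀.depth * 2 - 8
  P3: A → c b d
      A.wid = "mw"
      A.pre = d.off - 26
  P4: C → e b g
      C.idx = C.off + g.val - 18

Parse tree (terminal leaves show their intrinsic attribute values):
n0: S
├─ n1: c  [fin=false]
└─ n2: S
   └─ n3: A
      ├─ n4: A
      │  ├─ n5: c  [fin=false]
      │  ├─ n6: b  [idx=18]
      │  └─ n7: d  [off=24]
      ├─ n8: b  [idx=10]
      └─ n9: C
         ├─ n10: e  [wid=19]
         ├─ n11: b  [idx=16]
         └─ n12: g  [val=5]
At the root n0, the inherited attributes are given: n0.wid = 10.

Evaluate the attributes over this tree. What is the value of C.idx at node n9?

1. n0.wid = 10  [given at root]
2. n1.fin = false  [terminal]
3. n2.wid = 8  [S₀.wid * 2 - 12]
4. n3.depth = 6  [6]
5. n4.depth = 24  [A₀.depth * 2 + 12]
6. n5.fin = false  [terminal]
7. n6.idx = 18  [terminal]
8. n7.off = 24  [terminal]
9. n4.wid = "mw"  ["mw"]
10. n4.pre = -2  [d.off - 26]
11. n8.idx = 10  [terminal]
12. n9.off = 26  [A₁.pre + 28]
13. n9.cnt = 23  [A₀.depth + b.idx + 7]
14. n9.key = -6  [A₀.depth - 12]
15. n10.wid = 19  [terminal]
16. n11.idx = 16  [terminal]
17. n12.val = 5  [terminal]
18. n9.idx = 13  [C.off + g.val - 18]
19. n3.wid = "ny"  ["ny"]
20. n3.pre = 4  [A₀.depth * 2 - 8]
21. n2.pre = "zq"  ["zq"]
22. n2.val = true  [S.wid > 7]
23. n0.pre = "x"  [if c.fin then S₁.pre else "x"]
24. n0.val = true  [S₁.val or c.fin]

13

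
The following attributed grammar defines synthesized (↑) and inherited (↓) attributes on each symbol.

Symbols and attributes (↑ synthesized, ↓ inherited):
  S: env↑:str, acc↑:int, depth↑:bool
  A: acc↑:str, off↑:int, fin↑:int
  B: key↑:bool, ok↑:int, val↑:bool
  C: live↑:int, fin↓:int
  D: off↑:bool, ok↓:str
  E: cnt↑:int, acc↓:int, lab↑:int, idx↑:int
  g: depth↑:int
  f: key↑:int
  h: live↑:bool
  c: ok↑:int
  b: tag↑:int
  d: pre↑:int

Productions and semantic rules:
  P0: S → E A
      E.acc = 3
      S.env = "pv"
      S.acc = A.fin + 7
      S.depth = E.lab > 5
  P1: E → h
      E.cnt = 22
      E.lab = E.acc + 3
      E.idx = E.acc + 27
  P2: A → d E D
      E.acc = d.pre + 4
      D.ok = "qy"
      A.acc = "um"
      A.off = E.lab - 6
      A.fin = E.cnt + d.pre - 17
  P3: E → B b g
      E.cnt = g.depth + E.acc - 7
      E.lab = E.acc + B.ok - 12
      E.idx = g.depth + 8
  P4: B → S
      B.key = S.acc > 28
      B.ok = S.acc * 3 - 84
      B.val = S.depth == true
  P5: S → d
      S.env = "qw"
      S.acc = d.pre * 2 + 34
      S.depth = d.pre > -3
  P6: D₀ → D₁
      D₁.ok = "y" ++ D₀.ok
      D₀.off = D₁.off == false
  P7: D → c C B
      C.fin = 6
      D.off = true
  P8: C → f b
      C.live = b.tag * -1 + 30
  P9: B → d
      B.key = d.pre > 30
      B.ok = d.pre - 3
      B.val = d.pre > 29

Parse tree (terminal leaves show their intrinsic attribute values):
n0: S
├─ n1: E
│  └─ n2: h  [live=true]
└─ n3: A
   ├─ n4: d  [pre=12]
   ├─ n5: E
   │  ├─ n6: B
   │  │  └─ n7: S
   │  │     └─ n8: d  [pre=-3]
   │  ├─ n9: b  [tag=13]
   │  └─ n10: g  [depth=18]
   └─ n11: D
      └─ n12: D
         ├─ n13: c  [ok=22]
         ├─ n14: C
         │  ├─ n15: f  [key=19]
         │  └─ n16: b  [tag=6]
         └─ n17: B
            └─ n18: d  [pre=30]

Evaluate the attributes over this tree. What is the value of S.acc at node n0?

1. n1.acc = 3  [3]
2. n2.live = true  [terminal]
3. n1.cnt = 22  [22]
4. n1.lab = 6  [E.acc + 3]
5. n1.idx = 30  [E.acc + 27]
6. n4.pre = 12  [terminal]
7. n5.acc = 16  [d.pre + 4]
8. n8.pre = -3  [terminal]
9. n7.env = "qw"  ["qw"]
10. n7.acc = 28  [d.pre * 2 + 34]
11. n7.depth = false  [d.pre > -3]
12. n6.key = false  [S.acc > 28]
13. n6.ok = 0  [S.acc * 3 - 84]
14. n6.val = false  [S.depth == true]
15. n9.tag = 13  [terminal]
16. n10.depth = 18  [terminal]
17. n5.cnt = 27  [g.depth + E.acc - 7]
18. n5.lab = 4  [E.acc + B.ok - 12]
19. n5.idx = 26  [g.depth + 8]
20. n11.ok = "qy"  ["qy"]
21. n12.ok = "yqy"  ["y" ++ D₀.ok]
22. n13.ok = 22  [terminal]
23. n14.fin = 6  [6]
24. n15.key = 19  [terminal]
25. n16.tag = 6  [terminal]
26. n14.live = 24  [b.tag * -1 + 30]
27. n18.pre = 30  [terminal]
28. n17.key = false  [d.pre > 30]
29. n17.ok = 27  [d.pre - 3]
30. n17.val = true  [d.pre > 29]
31. n12.off = true  [true]
32. n11.off = false  [D₁.off == false]
33. n3.acc = "um"  ["um"]
34. n3.off = -2  [E.lab - 6]
35. n3.fin = 22  [E.cnt + d.pre - 17]
36. n0.env = "pv"  ["pv"]
37. n0.acc = 29  [A.fin + 7]
38. n0.depth = true  [E.lab > 5]

29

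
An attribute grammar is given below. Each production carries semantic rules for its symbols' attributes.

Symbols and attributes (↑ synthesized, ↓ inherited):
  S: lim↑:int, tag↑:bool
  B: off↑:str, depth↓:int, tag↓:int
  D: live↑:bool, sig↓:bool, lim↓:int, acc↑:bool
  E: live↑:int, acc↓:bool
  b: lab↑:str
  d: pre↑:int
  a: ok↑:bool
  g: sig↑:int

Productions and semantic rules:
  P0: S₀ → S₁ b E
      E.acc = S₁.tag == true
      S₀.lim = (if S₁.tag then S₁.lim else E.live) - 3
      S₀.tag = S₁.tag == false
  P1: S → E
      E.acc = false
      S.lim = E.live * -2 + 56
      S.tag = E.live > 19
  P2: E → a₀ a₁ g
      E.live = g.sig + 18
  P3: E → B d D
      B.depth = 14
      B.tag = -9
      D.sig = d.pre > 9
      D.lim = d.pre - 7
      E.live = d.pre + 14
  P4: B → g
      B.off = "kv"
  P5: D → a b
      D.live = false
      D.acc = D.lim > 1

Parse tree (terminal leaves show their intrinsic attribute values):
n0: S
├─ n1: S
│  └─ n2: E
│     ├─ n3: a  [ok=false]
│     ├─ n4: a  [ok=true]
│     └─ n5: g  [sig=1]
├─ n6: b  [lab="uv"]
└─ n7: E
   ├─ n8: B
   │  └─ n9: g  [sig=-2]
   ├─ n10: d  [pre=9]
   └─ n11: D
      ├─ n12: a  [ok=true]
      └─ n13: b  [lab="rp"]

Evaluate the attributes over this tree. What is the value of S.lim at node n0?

20

1. n2.acc = false  [false]
2. n3.ok = false  [terminal]
3. n4.ok = true  [terminal]
4. n5.sig = 1  [terminal]
5. n2.live = 19  [g.sig + 18]
6. n1.lim = 18  [E.live * -2 + 56]
7. n1.tag = false  [E.live > 19]
8. n6.lab = "uv"  [terminal]
9. n7.acc = false  [S₁.tag == true]
10. n8.depth = 14  [14]
11. n8.tag = -9  [-9]
12. n9.sig = -2  [terminal]
13. n8.off = "kv"  ["kv"]
14. n10.pre = 9  [terminal]
15. n11.sig = false  [d.pre > 9]
16. n11.lim = 2  [d.pre - 7]
17. n12.ok = true  [terminal]
18. n13.lab = "rp"  [terminal]
19. n11.live = false  [false]
20. n11.acc = true  [D.lim > 1]
21. n7.live = 23  [d.pre + 14]
22. n0.lim = 20  [(if S₁.tag then S₁.lim else E.live) - 3]
23. n0.tag = true  [S₁.tag == false]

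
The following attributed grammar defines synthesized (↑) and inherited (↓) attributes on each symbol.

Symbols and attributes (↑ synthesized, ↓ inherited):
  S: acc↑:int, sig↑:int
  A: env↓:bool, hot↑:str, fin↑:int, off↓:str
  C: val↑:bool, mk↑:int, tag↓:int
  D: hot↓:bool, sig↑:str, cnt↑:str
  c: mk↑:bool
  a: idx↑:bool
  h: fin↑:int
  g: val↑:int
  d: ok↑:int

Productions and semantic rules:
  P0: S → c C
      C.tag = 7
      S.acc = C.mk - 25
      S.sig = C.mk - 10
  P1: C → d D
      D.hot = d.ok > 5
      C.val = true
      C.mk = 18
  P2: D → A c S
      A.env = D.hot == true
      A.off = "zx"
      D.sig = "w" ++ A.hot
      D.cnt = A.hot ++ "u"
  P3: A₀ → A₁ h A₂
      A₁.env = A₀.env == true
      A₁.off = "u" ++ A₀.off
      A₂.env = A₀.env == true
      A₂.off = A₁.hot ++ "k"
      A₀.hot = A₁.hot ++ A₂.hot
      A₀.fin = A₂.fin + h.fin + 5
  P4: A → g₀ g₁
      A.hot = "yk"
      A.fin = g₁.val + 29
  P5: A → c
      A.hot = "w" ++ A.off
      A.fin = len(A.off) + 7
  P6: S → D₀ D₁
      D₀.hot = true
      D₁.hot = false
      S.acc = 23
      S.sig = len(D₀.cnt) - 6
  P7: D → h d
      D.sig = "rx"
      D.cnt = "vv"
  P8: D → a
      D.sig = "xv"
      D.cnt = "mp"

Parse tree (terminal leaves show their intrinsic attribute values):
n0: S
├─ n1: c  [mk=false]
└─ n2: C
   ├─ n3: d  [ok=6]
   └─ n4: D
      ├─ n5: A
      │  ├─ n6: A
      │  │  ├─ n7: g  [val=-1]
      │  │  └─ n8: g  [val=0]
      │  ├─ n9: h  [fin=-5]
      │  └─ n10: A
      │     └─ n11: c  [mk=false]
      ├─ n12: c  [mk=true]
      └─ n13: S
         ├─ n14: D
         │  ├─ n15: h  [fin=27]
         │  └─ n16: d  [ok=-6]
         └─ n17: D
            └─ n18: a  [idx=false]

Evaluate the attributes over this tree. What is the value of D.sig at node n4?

"wykwykk"

1. n1.mk = false  [terminal]
2. n2.tag = 7  [7]
3. n3.ok = 6  [terminal]
4. n4.hot = true  [d.ok > 5]
5. n5.env = true  [D.hot == true]
6. n5.off = "zx"  ["zx"]
7. n6.env = true  [A₀.env == true]
8. n6.off = "uzx"  ["u" ++ A₀.off]
9. n7.val = -1  [terminal]
10. n8.val = 0  [terminal]
11. n6.hot = "yk"  ["yk"]
12. n6.fin = 29  [g₁.val + 29]
13. n9.fin = -5  [terminal]
14. n10.env = true  [A₀.env == true]
15. n10.off = "ykk"  [A₁.hot ++ "k"]
16. n11.mk = false  [terminal]
17. n10.hot = "wykk"  ["w" ++ A.off]
18. n10.fin = 10  [len(A.off) + 7]
19. n5.hot = "ykwykk"  [A₁.hot ++ A₂.hot]
20. n5.fin = 10  [A₂.fin + h.fin + 5]
21. n12.mk = true  [terminal]
22. n14.hot = true  [true]
23. n15.fin = 27  [terminal]
24. n16.ok = -6  [terminal]
25. n14.sig = "rx"  ["rx"]
26. n14.cnt = "vv"  ["vv"]
27. n17.hot = false  [false]
28. n18.idx = false  [terminal]
29. n17.sig = "xv"  ["xv"]
30. n17.cnt = "mp"  ["mp"]
31. n13.acc = 23  [23]
32. n13.sig = -4  [len(D₀.cnt) - 6]
33. n4.sig = "wykwykk"  ["w" ++ A.hot]
34. n4.cnt = "ykwykku"  [A.hot ++ "u"]
35. n2.val = true  [true]
36. n2.mk = 18  [18]
37. n0.acc = -7  [C.mk - 25]
38. n0.sig = 8  [C.mk - 10]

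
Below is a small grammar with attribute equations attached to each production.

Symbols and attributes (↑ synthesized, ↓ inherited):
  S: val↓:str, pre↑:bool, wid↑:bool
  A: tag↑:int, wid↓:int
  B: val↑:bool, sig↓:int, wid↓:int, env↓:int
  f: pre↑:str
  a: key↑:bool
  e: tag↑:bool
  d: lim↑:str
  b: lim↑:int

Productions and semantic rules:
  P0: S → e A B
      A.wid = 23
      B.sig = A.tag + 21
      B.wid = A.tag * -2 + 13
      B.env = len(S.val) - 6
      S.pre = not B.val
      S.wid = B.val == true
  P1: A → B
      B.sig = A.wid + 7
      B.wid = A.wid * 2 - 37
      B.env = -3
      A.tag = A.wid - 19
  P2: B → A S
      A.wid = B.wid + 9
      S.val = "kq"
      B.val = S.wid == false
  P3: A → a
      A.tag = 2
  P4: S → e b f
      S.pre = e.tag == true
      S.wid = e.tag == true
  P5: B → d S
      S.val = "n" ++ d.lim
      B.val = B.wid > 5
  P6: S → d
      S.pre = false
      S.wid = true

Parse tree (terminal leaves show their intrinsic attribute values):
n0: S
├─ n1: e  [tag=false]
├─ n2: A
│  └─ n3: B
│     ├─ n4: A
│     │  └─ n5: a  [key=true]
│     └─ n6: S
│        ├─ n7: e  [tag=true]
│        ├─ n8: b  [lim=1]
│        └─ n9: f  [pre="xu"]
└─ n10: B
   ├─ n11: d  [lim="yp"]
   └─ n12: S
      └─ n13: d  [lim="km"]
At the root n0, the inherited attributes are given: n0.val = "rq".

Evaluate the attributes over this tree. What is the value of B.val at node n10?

1. n0.val = "rq"  [given at root]
2. n1.tag = false  [terminal]
3. n2.wid = 23  [23]
4. n3.sig = 30  [A.wid + 7]
5. n3.wid = 9  [A.wid * 2 - 37]
6. n3.env = -3  [-3]
7. n4.wid = 18  [B.wid + 9]
8. n5.key = true  [terminal]
9. n4.tag = 2  [2]
10. n6.val = "kq"  ["kq"]
11. n7.tag = true  [terminal]
12. n8.lim = 1  [terminal]
13. n9.pre = "xu"  [terminal]
14. n6.pre = true  [e.tag == true]
15. n6.wid = true  [e.tag == true]
16. n3.val = false  [S.wid == false]
17. n2.tag = 4  [A.wid - 19]
18. n10.sig = 25  [A.tag + 21]
19. n10.wid = 5  [A.tag * -2 + 13]
20. n10.env = -4  [len(S.val) - 6]
21. n11.lim = "yp"  [terminal]
22. n12.val = "nyp"  ["n" ++ d.lim]
23. n13.lim = "km"  [terminal]
24. n12.pre = false  [false]
25. n12.wid = true  [true]
26. n10.val = false  [B.wid > 5]
27. n0.pre = true  [not B.val]
28. n0.wid = false  [B.val == true]

false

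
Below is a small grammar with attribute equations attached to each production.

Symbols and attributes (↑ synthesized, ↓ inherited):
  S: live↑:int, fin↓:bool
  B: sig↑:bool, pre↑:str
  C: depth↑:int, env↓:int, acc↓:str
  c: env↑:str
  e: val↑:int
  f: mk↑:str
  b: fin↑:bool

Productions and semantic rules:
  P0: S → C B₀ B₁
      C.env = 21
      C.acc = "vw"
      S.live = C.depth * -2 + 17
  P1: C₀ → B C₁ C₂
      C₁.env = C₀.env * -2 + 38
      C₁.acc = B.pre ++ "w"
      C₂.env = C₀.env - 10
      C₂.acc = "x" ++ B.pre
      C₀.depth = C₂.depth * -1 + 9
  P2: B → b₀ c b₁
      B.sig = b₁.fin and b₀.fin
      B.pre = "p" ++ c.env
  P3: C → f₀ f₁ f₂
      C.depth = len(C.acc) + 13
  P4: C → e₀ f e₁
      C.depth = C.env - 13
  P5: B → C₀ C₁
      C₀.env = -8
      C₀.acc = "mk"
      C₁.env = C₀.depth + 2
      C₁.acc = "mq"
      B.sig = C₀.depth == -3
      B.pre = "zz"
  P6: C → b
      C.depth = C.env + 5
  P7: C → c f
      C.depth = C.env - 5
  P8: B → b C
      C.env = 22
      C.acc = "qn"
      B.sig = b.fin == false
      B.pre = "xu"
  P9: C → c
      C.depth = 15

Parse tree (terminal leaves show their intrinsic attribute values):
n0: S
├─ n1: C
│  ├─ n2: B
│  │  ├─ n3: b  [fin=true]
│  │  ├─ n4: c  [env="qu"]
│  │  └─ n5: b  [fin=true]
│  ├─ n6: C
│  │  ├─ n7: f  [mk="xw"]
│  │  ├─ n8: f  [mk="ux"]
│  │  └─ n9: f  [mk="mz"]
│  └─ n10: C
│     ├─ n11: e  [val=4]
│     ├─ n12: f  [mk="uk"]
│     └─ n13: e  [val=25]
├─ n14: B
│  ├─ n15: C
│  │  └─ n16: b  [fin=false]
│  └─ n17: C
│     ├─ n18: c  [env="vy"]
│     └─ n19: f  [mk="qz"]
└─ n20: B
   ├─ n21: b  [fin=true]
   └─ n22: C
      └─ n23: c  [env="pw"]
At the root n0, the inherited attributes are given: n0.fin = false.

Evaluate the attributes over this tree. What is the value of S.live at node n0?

-5

1. n0.fin = false  [given at root]
2. n1.env = 21  [21]
3. n1.acc = "vw"  ["vw"]
4. n3.fin = true  [terminal]
5. n4.env = "qu"  [terminal]
6. n5.fin = true  [terminal]
7. n2.sig = true  [b₁.fin and b₀.fin]
8. n2.pre = "pqu"  ["p" ++ c.env]
9. n6.env = -4  [C₀.env * -2 + 38]
10. n6.acc = "pquw"  [B.pre ++ "w"]
11. n7.mk = "xw"  [terminal]
12. n8.mk = "ux"  [terminal]
13. n9.mk = "mz"  [terminal]
14. n6.depth = 17  [len(C.acc) + 13]
15. n10.env = 11  [C₀.env - 10]
16. n10.acc = "xpqu"  ["x" ++ B.pre]
17. n11.val = 4  [terminal]
18. n12.mk = "uk"  [terminal]
19. n13.val = 25  [terminal]
20. n10.depth = -2  [C.env - 13]
21. n1.depth = 11  [C₂.depth * -1 + 9]
22. n15.env = -8  [-8]
23. n15.acc = "mk"  ["mk"]
24. n16.fin = false  [terminal]
25. n15.depth = -3  [C.env + 5]
26. n17.env = -1  [C₀.depth + 2]
27. n17.acc = "mq"  ["mq"]
28. n18.env = "vy"  [terminal]
29. n19.mk = "qz"  [terminal]
30. n17.depth = -6  [C.env - 5]
31. n14.sig = true  [C₀.depth == -3]
32. n14.pre = "zz"  ["zz"]
33. n21.fin = true  [terminal]
34. n22.env = 22  [22]
35. n22.acc = "qn"  ["qn"]
36. n23.env = "pw"  [terminal]
37. n22.depth = 15  [15]
38. n20.sig = false  [b.fin == false]
39. n20.pre = "xu"  ["xu"]
40. n0.live = -5  [C.depth * -2 + 17]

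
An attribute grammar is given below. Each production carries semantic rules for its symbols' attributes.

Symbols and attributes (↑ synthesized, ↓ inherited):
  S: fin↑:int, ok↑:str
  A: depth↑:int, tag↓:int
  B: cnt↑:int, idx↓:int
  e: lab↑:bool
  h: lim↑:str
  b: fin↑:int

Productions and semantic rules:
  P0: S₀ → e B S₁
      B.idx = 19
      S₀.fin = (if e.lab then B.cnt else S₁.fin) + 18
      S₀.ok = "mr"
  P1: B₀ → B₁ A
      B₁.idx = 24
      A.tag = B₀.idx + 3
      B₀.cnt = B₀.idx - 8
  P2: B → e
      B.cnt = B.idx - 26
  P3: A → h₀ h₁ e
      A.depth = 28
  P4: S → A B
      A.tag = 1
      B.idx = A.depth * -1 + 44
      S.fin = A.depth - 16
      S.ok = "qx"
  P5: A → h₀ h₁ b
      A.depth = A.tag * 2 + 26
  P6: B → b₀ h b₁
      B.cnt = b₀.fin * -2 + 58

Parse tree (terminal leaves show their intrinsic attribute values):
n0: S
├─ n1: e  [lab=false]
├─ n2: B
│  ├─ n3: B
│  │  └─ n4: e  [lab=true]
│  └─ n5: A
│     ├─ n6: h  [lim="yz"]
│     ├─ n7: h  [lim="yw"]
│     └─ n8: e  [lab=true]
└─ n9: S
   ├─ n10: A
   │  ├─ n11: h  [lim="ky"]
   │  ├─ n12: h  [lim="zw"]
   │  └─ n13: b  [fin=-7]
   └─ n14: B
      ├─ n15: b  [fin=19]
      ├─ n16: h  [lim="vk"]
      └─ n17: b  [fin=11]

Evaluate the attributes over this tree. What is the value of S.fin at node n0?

30

1. n1.lab = false  [terminal]
2. n2.idx = 19  [19]
3. n3.idx = 24  [24]
4. n4.lab = true  [terminal]
5. n3.cnt = -2  [B.idx - 26]
6. n5.tag = 22  [B₀.idx + 3]
7. n6.lim = "yz"  [terminal]
8. n7.lim = "yw"  [terminal]
9. n8.lab = true  [terminal]
10. n5.depth = 28  [28]
11. n2.cnt = 11  [B₀.idx - 8]
12. n10.tag = 1  [1]
13. n11.lim = "ky"  [terminal]
14. n12.lim = "zw"  [terminal]
15. n13.fin = -7  [terminal]
16. n10.depth = 28  [A.tag * 2 + 26]
17. n14.idx = 16  [A.depth * -1 + 44]
18. n15.fin = 19  [terminal]
19. n16.lim = "vk"  [terminal]
20. n17.fin = 11  [terminal]
21. n14.cnt = 20  [b₀.fin * -2 + 58]
22. n9.fin = 12  [A.depth - 16]
23. n9.ok = "qx"  ["qx"]
24. n0.fin = 30  [(if e.lab then B.cnt else S₁.fin) + 18]
25. n0.ok = "mr"  ["mr"]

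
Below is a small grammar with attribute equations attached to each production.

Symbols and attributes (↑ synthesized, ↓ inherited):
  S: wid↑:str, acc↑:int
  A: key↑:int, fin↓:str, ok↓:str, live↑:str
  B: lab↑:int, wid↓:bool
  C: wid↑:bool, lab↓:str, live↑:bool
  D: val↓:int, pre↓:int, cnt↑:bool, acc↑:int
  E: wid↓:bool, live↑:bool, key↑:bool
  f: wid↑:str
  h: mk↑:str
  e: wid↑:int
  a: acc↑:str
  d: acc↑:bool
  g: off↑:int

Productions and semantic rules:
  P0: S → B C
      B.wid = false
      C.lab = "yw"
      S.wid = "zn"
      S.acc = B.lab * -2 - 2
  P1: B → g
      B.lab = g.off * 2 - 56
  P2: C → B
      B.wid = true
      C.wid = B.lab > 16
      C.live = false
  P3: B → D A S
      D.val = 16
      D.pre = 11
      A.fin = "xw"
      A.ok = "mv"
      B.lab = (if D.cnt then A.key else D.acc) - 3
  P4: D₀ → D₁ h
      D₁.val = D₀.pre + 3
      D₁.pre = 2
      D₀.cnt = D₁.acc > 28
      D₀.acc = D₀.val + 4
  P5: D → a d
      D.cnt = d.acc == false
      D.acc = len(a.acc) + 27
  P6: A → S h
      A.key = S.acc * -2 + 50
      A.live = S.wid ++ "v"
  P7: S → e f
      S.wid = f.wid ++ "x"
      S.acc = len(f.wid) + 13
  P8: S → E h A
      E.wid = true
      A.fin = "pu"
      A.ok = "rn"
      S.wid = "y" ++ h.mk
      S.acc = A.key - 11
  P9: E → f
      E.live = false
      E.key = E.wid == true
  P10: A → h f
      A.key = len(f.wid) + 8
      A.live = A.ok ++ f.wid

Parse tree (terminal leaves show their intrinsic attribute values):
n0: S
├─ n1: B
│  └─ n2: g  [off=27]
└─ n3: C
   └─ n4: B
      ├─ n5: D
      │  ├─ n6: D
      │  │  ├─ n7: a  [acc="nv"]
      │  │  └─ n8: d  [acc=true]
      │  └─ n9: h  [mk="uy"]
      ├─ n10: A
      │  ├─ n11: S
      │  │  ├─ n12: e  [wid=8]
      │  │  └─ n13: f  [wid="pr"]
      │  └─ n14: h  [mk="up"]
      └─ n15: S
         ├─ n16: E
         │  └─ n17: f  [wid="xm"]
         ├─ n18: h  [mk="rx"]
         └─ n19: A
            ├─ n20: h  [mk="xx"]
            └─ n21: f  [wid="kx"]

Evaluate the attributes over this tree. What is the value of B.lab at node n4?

1. n1.wid = false  [false]
2. n2.off = 27  [terminal]
3. n1.lab = -2  [g.off * 2 - 56]
4. n3.lab = "yw"  ["yw"]
5. n4.wid = true  [true]
6. n5.val = 16  [16]
7. n5.pre = 11  [11]
8. n6.val = 14  [D₀.pre + 3]
9. n6.pre = 2  [2]
10. n7.acc = "nv"  [terminal]
11. n8.acc = true  [terminal]
12. n6.cnt = false  [d.acc == false]
13. n6.acc = 29  [len(a.acc) + 27]
14. n9.mk = "uy"  [terminal]
15. n5.cnt = true  [D₁.acc > 28]
16. n5.acc = 20  [D₀.val + 4]
17. n10.fin = "xw"  ["xw"]
18. n10.ok = "mv"  ["mv"]
19. n12.wid = 8  [terminal]
20. n13.wid = "pr"  [terminal]
21. n11.wid = "prx"  [f.wid ++ "x"]
22. n11.acc = 15  [len(f.wid) + 13]
23. n14.mk = "up"  [terminal]
24. n10.key = 20  [S.acc * -2 + 50]
25. n10.live = "prxv"  [S.wid ++ "v"]
26. n16.wid = true  [true]
27. n17.wid = "xm"  [terminal]
28. n16.live = false  [false]
29. n16.key = true  [E.wid == true]
30. n18.mk = "rx"  [terminal]
31. n19.fin = "pu"  ["pu"]
32. n19.ok = "rn"  ["rn"]
33. n20.mk = "xx"  [terminal]
34. n21.wid = "kx"  [terminal]
35. n19.key = 10  [len(f.wid) + 8]
36. n19.live = "rnkx"  [A.ok ++ f.wid]
37. n15.wid = "yrx"  ["y" ++ h.mk]
38. n15.acc = -1  [A.key - 11]
39. n4.lab = 17  [(if D.cnt then A.key else D.acc) - 3]
40. n3.wid = true  [B.lab > 16]
41. n3.live = false  [false]
42. n0.wid = "zn"  ["zn"]
43. n0.acc = 2  [B.lab * -2 - 2]

17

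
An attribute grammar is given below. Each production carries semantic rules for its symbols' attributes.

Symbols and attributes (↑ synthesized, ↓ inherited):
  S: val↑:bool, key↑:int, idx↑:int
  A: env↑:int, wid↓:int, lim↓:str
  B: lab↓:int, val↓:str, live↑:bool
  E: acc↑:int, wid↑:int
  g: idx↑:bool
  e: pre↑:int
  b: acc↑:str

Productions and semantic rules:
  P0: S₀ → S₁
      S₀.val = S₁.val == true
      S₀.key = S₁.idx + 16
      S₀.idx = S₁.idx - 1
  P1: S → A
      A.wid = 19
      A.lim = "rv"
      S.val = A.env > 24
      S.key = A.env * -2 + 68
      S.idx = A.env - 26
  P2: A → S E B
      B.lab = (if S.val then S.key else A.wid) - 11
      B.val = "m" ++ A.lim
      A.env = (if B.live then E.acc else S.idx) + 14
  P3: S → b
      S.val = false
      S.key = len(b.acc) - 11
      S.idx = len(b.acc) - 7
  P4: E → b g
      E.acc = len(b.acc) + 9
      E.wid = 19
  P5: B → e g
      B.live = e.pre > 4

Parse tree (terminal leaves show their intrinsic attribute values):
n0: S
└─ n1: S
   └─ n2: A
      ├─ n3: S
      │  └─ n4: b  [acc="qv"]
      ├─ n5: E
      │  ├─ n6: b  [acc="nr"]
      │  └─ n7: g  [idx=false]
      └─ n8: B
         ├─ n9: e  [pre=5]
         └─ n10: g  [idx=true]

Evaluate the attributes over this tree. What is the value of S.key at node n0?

1. n2.wid = 19  [19]
2. n2.lim = "rv"  ["rv"]
3. n4.acc = "qv"  [terminal]
4. n3.val = false  [false]
5. n3.key = -9  [len(b.acc) - 11]
6. n3.idx = -5  [len(b.acc) - 7]
7. n6.acc = "nr"  [terminal]
8. n7.idx = false  [terminal]
9. n5.acc = 11  [len(b.acc) + 9]
10. n5.wid = 19  [19]
11. n8.lab = 8  [(if S.val then S.key else A.wid) - 11]
12. n8.val = "mrv"  ["m" ++ A.lim]
13. n9.pre = 5  [terminal]
14. n10.idx = true  [terminal]
15. n8.live = true  [e.pre > 4]
16. n2.env = 25  [(if B.live then E.acc else S.idx) + 14]
17. n1.val = true  [A.env > 24]
18. n1.key = 18  [A.env * -2 + 68]
19. n1.idx = -1  [A.env - 26]
20. n0.val = true  [S₁.val == true]
21. n0.key = 15  [S₁.idx + 16]
22. n0.idx = -2  [S₁.idx - 1]

15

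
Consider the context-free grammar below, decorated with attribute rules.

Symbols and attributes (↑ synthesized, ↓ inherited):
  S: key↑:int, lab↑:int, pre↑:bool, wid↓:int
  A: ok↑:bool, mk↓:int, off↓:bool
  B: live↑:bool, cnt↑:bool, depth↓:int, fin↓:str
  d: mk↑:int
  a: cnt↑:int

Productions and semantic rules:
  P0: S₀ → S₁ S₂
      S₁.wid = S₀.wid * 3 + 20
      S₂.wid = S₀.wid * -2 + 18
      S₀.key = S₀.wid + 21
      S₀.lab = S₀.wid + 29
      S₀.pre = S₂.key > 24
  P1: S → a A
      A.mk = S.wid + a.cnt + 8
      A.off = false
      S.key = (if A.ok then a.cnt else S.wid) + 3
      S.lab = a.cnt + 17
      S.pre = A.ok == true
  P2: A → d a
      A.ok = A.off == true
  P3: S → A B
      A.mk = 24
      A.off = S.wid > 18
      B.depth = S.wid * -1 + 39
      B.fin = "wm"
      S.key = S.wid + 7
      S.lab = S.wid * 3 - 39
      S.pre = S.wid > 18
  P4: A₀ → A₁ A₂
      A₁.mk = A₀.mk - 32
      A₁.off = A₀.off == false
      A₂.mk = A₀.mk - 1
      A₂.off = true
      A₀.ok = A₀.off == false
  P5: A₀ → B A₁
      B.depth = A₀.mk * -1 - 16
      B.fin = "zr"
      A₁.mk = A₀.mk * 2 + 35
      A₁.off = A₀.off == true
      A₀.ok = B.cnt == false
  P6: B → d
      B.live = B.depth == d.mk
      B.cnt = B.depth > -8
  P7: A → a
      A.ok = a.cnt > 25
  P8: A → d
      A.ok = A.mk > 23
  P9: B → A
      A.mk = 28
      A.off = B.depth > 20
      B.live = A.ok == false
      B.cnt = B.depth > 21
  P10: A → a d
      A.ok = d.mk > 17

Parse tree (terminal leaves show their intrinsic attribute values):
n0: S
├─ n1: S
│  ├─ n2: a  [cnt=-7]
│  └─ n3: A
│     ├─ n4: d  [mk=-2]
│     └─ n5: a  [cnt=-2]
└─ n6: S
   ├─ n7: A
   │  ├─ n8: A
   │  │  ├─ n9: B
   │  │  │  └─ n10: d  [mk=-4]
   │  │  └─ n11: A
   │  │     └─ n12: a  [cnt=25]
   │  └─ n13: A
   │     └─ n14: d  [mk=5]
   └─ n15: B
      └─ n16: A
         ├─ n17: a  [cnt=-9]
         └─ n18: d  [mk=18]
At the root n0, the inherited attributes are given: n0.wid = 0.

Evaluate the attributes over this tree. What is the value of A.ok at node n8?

true

1. n0.wid = 0  [given at root]
2. n1.wid = 20  [S₀.wid * 3 + 20]
3. n2.cnt = -7  [terminal]
4. n3.mk = 21  [S.wid + a.cnt + 8]
5. n3.off = false  [false]
6. n4.mk = -2  [terminal]
7. n5.cnt = -2  [terminal]
8. n3.ok = false  [A.off == true]
9. n1.key = 23  [(if A.ok then a.cnt else S.wid) + 3]
10. n1.lab = 10  [a.cnt + 17]
11. n1.pre = false  [A.ok == true]
12. n6.wid = 18  [S₀.wid * -2 + 18]
13. n7.mk = 24  [24]
14. n7.off = false  [S.wid > 18]
15. n8.mk = -8  [A₀.mk - 32]
16. n8.off = true  [A₀.off == false]
17. n9.depth = -8  [A₀.mk * -1 - 16]
18. n9.fin = "zr"  ["zr"]
19. n10.mk = -4  [terminal]
20. n9.live = false  [B.depth == d.mk]
21. n9.cnt = false  [B.depth > -8]
22. n11.mk = 19  [A₀.mk * 2 + 35]
23. n11.off = true  [A₀.off == true]
24. n12.cnt = 25  [terminal]
25. n11.ok = false  [a.cnt > 25]
26. n8.ok = true  [B.cnt == false]
27. n13.mk = 23  [A₀.mk - 1]
28. n13.off = true  [true]
29. n14.mk = 5  [terminal]
30. n13.ok = false  [A.mk > 23]
31. n7.ok = true  [A₀.off == false]
32. n15.depth = 21  [S.wid * -1 + 39]
33. n15.fin = "wm"  ["wm"]
34. n16.mk = 28  [28]
35. n16.off = true  [B.depth > 20]
36. n17.cnt = -9  [terminal]
37. n18.mk = 18  [terminal]
38. n16.ok = true  [d.mk > 17]
39. n15.live = false  [A.ok == false]
40. n15.cnt = false  [B.depth > 21]
41. n6.key = 25  [S.wid + 7]
42. n6.lab = 15  [S.wid * 3 - 39]
43. n6.pre = false  [S.wid > 18]
44. n0.key = 21  [S₀.wid + 21]
45. n0.lab = 29  [S₀.wid + 29]
46. n0.pre = true  [S₂.key > 24]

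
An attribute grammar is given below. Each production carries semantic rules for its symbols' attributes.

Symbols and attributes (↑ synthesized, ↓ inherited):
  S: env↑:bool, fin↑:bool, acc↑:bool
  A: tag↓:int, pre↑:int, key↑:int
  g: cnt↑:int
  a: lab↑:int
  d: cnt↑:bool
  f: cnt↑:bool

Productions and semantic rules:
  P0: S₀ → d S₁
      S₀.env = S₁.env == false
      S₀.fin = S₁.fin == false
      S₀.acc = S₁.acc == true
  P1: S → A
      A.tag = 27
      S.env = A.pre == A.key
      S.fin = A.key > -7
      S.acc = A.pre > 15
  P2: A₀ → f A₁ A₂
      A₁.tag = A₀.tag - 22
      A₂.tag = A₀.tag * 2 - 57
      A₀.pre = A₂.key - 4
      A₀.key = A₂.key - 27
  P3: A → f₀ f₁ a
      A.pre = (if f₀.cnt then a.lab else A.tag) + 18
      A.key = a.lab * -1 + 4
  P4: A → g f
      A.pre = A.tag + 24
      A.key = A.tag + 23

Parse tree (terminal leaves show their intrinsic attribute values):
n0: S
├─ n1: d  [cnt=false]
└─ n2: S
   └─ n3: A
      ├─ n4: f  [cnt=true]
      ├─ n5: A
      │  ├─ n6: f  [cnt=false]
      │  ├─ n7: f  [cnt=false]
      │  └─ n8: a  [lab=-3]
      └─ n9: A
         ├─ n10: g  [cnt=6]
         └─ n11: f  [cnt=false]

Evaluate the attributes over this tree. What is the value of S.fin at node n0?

1. n1.cnt = false  [terminal]
2. n3.tag = 27  [27]
3. n4.cnt = true  [terminal]
4. n5.tag = 5  [A₀.tag - 22]
5. n6.cnt = false  [terminal]
6. n7.cnt = false  [terminal]
7. n8.lab = -3  [terminal]
8. n5.pre = 23  [(if f₀.cnt then a.lab else A.tag) + 18]
9. n5.key = 7  [a.lab * -1 + 4]
10. n9.tag = -3  [A₀.tag * 2 - 57]
11. n10.cnt = 6  [terminal]
12. n11.cnt = false  [terminal]
13. n9.pre = 21  [A.tag + 24]
14. n9.key = 20  [A.tag + 23]
15. n3.pre = 16  [A₂.key - 4]
16. n3.key = -7  [A₂.key - 27]
17. n2.env = false  [A.pre == A.key]
18. n2.fin = false  [A.key > -7]
19. n2.acc = true  [A.pre > 15]
20. n0.env = true  [S₁.env == false]
21. n0.fin = true  [S₁.fin == false]
22. n0.acc = true  [S₁.acc == true]

true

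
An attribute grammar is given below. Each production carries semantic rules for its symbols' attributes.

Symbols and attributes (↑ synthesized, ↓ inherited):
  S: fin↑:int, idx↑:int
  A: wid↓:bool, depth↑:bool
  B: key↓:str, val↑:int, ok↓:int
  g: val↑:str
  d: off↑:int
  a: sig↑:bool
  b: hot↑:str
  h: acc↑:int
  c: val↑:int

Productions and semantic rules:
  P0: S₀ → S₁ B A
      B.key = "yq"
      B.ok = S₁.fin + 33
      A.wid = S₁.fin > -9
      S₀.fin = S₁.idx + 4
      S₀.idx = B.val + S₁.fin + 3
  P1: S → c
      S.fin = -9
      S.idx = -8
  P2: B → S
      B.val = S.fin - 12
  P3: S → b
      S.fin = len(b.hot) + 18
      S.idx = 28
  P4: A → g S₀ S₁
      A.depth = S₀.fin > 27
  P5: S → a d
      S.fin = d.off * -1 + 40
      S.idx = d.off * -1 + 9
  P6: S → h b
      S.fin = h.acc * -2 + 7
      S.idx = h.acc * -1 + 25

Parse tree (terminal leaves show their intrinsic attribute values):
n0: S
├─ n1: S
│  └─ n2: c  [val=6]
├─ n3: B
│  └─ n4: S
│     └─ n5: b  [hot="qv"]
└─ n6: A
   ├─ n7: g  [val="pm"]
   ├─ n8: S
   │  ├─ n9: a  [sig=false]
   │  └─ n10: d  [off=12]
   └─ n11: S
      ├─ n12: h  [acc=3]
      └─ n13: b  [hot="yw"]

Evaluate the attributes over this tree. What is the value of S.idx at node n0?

1. n2.val = 6  [terminal]
2. n1.fin = -9  [-9]
3. n1.idx = -8  [-8]
4. n3.key = "yq"  ["yq"]
5. n3.ok = 24  [S₁.fin + 33]
6. n5.hot = "qv"  [terminal]
7. n4.fin = 20  [len(b.hot) + 18]
8. n4.idx = 28  [28]
9. n3.val = 8  [S.fin - 12]
10. n6.wid = false  [S₁.fin > -9]
11. n7.val = "pm"  [terminal]
12. n9.sig = false  [terminal]
13. n10.off = 12  [terminal]
14. n8.fin = 28  [d.off * -1 + 40]
15. n8.idx = -3  [d.off * -1 + 9]
16. n12.acc = 3  [terminal]
17. n13.hot = "yw"  [terminal]
18. n11.fin = 1  [h.acc * -2 + 7]
19. n11.idx = 22  [h.acc * -1 + 25]
20. n6.depth = true  [S₀.fin > 27]
21. n0.fin = -4  [S₁.idx + 4]
22. n0.idx = 2  [B.val + S₁.fin + 3]

2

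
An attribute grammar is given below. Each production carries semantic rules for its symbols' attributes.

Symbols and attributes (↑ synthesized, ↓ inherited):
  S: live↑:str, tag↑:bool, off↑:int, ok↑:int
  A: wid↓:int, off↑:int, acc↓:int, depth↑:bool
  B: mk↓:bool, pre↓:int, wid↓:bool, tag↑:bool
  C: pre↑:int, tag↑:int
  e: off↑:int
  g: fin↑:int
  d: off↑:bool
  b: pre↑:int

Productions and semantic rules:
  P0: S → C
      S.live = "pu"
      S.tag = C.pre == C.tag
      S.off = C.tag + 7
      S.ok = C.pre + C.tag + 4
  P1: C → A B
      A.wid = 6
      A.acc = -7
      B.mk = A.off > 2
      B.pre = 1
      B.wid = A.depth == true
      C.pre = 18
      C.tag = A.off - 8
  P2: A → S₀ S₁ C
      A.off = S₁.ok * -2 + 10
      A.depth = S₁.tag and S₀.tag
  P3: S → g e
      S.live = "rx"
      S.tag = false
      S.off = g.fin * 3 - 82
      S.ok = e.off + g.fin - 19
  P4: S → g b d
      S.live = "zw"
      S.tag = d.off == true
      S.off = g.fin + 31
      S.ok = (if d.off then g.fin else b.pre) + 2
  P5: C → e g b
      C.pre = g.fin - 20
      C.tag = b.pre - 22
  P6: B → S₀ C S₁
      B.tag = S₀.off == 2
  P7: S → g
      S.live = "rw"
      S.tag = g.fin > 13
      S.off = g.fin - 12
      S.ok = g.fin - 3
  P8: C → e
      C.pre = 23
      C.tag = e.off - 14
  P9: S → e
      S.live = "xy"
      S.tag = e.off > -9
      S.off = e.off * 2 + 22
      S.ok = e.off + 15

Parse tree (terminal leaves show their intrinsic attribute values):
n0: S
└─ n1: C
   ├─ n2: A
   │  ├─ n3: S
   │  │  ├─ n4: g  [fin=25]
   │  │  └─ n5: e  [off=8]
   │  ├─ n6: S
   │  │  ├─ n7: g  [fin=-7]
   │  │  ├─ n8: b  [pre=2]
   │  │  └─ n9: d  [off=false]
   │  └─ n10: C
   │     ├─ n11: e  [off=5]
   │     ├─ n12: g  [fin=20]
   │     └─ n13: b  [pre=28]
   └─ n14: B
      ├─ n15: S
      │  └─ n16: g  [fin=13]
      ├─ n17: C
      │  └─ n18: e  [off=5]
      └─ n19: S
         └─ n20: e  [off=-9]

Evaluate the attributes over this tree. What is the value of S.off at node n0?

1

1. n2.wid = 6  [6]
2. n2.acc = -7  [-7]
3. n4.fin = 25  [terminal]
4. n5.off = 8  [terminal]
5. n3.live = "rx"  ["rx"]
6. n3.tag = false  [false]
7. n3.off = -7  [g.fin * 3 - 82]
8. n3.ok = 14  [e.off + g.fin - 19]
9. n7.fin = -7  [terminal]
10. n8.pre = 2  [terminal]
11. n9.off = false  [terminal]
12. n6.live = "zw"  ["zw"]
13. n6.tag = false  [d.off == true]
14. n6.off = 24  [g.fin + 31]
15. n6.ok = 4  [(if d.off then g.fin else b.pre) + 2]
16. n11.off = 5  [terminal]
17. n12.fin = 20  [terminal]
18. n13.pre = 28  [terminal]
19. n10.pre = 0  [g.fin - 20]
20. n10.tag = 6  [b.pre - 22]
21. n2.off = 2  [S₁.ok * -2 + 10]
22. n2.depth = false  [S₁.tag and S₀.tag]
23. n14.mk = false  [A.off > 2]
24. n14.pre = 1  [1]
25. n14.wid = false  [A.depth == true]
26. n16.fin = 13  [terminal]
27. n15.live = "rw"  ["rw"]
28. n15.tag = false  [g.fin > 13]
29. n15.off = 1  [g.fin - 12]
30. n15.ok = 10  [g.fin - 3]
31. n18.off = 5  [terminal]
32. n17.pre = 23  [23]
33. n17.tag = -9  [e.off - 14]
34. n20.off = -9  [terminal]
35. n19.live = "xy"  ["xy"]
36. n19.tag = false  [e.off > -9]
37. n19.off = 4  [e.off * 2 + 22]
38. n19.ok = 6  [e.off + 15]
39. n14.tag = false  [S₀.off == 2]
40. n1.pre = 18  [18]
41. n1.tag = -6  [A.off - 8]
42. n0.live = "pu"  ["pu"]
43. n0.tag = false  [C.pre == C.tag]
44. n0.off = 1  [C.tag + 7]
45. n0.ok = 16  [C.pre + C.tag + 4]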